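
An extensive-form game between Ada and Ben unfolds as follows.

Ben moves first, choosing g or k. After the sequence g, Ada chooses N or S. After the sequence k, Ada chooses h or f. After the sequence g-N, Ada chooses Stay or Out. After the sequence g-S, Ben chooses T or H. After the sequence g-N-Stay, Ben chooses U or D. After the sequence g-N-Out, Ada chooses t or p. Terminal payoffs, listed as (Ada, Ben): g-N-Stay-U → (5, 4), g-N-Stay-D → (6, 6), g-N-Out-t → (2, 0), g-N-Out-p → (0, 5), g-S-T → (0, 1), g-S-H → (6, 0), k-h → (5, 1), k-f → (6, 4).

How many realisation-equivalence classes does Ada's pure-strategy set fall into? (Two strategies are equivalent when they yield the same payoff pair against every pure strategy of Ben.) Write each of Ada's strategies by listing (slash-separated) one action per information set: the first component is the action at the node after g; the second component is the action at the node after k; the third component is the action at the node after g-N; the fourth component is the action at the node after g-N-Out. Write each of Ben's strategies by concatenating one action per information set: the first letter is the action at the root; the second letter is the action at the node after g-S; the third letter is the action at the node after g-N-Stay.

8

Ada has 16 pure strategies: N/h/Stay/t, N/h/Stay/p, N/h/Out/t, N/h/Out/p, N/f/Stay/t, N/f/Stay/p, N/f/Out/t, N/f/Out/p, S/h/Stay/t, S/h/Stay/p, S/h/Out/t, S/h/Out/p, S/f/Stay/t, S/f/Stay/p, S/f/Out/t, S/f/Out/p. Columns: gTU, gTD, gHU, gHD, kTU, kTD, kHU, kHD.
{N/h/Stay/t, N/h/Stay/p} → row (5,4) (6,6) (5,4) (6,6) (5,1) (5,1) (5,1) (5,1)
{N/h/Out/t} → row (2,0) (2,0) (2,0) (2,0) (5,1) (5,1) (5,1) (5,1)
{N/h/Out/p} → row (0,5) (0,5) (0,5) (0,5) (5,1) (5,1) (5,1) (5,1)
{N/f/Stay/t, N/f/Stay/p} → row (5,4) (6,6) (5,4) (6,6) (6,4) (6,4) (6,4) (6,4)
{N/f/Out/t} → row (2,0) (2,0) (2,0) (2,0) (6,4) (6,4) (6,4) (6,4)
{N/f/Out/p} → row (0,5) (0,5) (0,5) (0,5) (6,4) (6,4) (6,4) (6,4)
{S/h/Stay/t, S/h/Stay/p, S/h/Out/t, S/h/Out/p} → row (0,1) (0,1) (6,0) (6,0) (5,1) (5,1) (5,1) (5,1)
{S/f/Stay/t, S/f/Stay/p, S/f/Out/t, S/f/Out/p} → row (0,1) (0,1) (6,0) (6,0) (6,4) (6,4) (6,4) (6,4)
That's 8 distinct rows out of 16 strategies.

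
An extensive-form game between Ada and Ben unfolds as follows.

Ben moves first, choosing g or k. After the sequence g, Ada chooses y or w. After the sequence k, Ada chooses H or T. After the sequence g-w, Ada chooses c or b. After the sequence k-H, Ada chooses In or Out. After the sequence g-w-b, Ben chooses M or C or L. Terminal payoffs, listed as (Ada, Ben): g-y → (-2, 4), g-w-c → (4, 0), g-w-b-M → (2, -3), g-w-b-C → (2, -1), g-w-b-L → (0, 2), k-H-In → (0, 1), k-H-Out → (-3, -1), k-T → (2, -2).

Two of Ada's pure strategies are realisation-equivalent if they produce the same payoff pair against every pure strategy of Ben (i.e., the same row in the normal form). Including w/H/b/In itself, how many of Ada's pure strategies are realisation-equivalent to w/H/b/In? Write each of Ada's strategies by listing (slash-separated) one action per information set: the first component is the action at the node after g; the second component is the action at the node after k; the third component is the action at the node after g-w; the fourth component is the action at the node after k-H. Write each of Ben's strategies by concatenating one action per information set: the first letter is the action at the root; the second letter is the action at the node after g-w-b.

Row for w/H/b/In (columns gM, gC, gL, kM, kC, kL): (2,-3) (2,-1) (0,2) (0,1) (0,1) (0,1).
Every one of Ada's information sets is on the play path for some reply by Ben when Ada follows w/H/b/In.
Changing the action at any of them therefore changes at least one column, so only w/H/b/In itself gives this row.

1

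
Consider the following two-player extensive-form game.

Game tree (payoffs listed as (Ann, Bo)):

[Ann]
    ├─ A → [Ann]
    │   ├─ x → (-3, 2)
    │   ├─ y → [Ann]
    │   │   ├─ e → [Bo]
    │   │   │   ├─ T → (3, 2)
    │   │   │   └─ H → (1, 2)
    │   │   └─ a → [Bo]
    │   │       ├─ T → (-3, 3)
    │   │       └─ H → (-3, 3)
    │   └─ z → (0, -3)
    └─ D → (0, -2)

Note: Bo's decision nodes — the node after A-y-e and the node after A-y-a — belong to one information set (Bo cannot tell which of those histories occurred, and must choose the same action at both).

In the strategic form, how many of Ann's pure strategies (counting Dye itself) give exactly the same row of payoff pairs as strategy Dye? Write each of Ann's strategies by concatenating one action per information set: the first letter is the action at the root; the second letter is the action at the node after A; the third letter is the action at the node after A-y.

Row for Dye (columns T, H): (0,-2) (0,-2).
Under Dye, Ann's choice at the node after A and at the node after A-y can never be reached regardless of what Bo does, so varying those choices leaves every outcome unchanged.
Holding the reachable choices fixed and varying the unreachable ones freely already gives 3 × 2 = 6 equivalent strategies.
No other strategy reproduces this row, so those 6 are the full class: Dxe, Dxa, Dye, Dya, Dze, Dza.

6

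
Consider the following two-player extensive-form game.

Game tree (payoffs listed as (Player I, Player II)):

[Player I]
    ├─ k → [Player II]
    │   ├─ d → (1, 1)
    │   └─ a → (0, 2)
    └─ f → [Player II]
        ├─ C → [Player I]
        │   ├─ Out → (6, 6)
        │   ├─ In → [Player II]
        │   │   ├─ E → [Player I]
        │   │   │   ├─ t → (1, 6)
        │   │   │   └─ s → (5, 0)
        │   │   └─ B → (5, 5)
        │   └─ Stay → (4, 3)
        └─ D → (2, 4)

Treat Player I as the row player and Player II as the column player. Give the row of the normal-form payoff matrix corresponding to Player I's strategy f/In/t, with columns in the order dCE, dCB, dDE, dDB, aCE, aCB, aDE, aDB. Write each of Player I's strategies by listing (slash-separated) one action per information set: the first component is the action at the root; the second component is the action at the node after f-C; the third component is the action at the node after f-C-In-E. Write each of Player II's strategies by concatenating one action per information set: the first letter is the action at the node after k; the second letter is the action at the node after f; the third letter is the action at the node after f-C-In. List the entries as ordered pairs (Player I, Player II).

(1,6) (5,5) (2,4) (2,4) (1,6) (5,5) (2,4) (2,4)

vs dCE: Player I plays f → Player II plays C at [f] → Player I plays In at [f-C] → Player II plays E at [f-C-In] → Player I plays t at [f-C-In-E] → (1, 6)
vs dCB: Player I plays f → Player II plays C at [f] → Player I plays In at [f-C] → Player II plays B at [f-C-In] → (5, 5)
vs dDE: Player I plays f → Player II plays D at [f] → (2, 4)
vs dDB: Player I plays f → Player II plays D at [f] → (2, 4)
vs aCE: Player I plays f → Player II plays C at [f] → Player I plays In at [f-C] → Player II plays E at [f-C-In] → Player I plays t at [f-C-In-E] → (1, 6)
vs aCB: Player I plays f → Player II plays C at [f] → Player I plays In at [f-C] → Player II plays B at [f-C-In] → (5, 5)
vs aDE: Player I plays f → Player II plays D at [f] → (2, 4)
vs aDB: Player I plays f → Player II plays D at [f] → (2, 4)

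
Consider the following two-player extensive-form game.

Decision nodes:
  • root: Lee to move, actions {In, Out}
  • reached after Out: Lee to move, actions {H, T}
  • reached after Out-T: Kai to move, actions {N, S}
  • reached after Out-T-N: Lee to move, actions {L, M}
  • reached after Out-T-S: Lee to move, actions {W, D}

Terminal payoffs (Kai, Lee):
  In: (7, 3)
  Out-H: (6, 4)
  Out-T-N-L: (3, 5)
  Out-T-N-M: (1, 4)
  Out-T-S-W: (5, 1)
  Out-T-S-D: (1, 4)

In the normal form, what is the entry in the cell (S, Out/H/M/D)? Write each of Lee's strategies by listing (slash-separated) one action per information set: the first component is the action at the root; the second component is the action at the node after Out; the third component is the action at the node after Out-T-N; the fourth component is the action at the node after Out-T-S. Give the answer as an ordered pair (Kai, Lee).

Trace the play path from the root:
  Lee plays Out
  Lee plays H at [Out]
→ terminal payoff (6, 4).
(Kai's choice at the node after Out-T is never reached on this path, so it doesn't affect the outcome.)

(6, 4)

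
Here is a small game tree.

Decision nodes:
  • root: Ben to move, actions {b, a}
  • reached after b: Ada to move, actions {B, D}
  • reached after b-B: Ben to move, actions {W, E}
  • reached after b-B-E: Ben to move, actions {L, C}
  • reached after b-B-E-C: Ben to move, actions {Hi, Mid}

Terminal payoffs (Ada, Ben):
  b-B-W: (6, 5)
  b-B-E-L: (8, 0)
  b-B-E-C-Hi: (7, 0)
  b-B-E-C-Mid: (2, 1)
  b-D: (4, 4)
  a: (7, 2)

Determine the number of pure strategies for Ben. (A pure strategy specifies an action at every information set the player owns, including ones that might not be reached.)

16

Ben owns the root with actions {b, a} — two choices.
Ben owns the node after b-B with actions {W, E} — two choices.
Ben owns the node after b-B-E with actions {L, C} — two choices.
Ben owns the node after b-B-E-C with actions {Hi, Mid} — two choices.
A pure strategy fixes one action at each information set independently, so the count is the product 2 × 2 × 2 × 2 = 16.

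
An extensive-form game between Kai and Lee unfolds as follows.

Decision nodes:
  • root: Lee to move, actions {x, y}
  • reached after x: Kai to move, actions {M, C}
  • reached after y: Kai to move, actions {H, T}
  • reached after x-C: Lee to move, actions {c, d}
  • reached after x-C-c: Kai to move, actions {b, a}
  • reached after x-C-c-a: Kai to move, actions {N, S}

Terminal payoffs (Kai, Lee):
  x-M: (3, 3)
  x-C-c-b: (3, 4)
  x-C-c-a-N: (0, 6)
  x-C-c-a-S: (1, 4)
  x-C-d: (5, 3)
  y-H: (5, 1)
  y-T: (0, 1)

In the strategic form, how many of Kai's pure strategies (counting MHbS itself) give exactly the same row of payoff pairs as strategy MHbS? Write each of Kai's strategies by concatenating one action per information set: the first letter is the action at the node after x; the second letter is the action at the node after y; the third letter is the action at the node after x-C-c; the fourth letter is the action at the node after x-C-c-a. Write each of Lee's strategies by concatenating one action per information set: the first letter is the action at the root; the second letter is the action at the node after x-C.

4

Row for MHbS (columns xc, xd, yc, yd): (3,3) (3,3) (5,1) (5,1).
Under MHbS, Kai's choice at the node after x-C-c and at the node after x-C-c-a can never be reached regardless of what Lee does, so varying those choices leaves every outcome unchanged.
Holding the reachable choices fixed and varying the unreachable ones freely already gives 2 × 2 = 4 equivalent strategies.
No other strategy reproduces this row, so those 4 are the full class: MHbN, MHbS, MHaN, MHaS.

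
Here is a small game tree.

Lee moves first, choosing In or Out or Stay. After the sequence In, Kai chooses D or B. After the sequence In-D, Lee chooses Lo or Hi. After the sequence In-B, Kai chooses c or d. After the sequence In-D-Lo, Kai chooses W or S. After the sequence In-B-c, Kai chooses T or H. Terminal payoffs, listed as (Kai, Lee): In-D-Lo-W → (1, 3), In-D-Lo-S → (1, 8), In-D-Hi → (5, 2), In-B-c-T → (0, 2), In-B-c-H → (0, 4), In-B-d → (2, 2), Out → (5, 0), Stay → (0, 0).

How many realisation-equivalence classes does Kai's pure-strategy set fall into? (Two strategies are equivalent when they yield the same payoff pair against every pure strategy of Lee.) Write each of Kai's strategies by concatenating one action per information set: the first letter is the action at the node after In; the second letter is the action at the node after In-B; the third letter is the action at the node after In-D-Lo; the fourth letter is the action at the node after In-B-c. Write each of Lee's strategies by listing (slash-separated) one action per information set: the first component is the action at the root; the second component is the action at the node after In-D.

Kai has 16 pure strategies: DcWT, DcWH, DcST, DcSH, DdWT, DdWH, DdST, DdSH, BcWT, BcWH, BcST, BcSH, BdWT, BdWH, BdST, BdSH. Columns: In/Lo, In/Hi, Out/Lo, Out/Hi, Stay/Lo, Stay/Hi.
{DcWT, DcWH, DdWT, DdWH} → row (1,3) (5,2) (5,0) (5,0) (0,0) (0,0)
{DcST, DcSH, DdST, DdSH} → row (1,8) (5,2) (5,0) (5,0) (0,0) (0,0)
{BcWT, BcST} → row (0,2) (0,2) (5,0) (5,0) (0,0) (0,0)
{BcWH, BcSH} → row (0,4) (0,4) (5,0) (5,0) (0,0) (0,0)
{BdWT, BdWH, BdST, BdSH} → row (2,2) (2,2) (5,0) (5,0) (0,0) (0,0)
That's 5 distinct rows out of 16 strategies.

5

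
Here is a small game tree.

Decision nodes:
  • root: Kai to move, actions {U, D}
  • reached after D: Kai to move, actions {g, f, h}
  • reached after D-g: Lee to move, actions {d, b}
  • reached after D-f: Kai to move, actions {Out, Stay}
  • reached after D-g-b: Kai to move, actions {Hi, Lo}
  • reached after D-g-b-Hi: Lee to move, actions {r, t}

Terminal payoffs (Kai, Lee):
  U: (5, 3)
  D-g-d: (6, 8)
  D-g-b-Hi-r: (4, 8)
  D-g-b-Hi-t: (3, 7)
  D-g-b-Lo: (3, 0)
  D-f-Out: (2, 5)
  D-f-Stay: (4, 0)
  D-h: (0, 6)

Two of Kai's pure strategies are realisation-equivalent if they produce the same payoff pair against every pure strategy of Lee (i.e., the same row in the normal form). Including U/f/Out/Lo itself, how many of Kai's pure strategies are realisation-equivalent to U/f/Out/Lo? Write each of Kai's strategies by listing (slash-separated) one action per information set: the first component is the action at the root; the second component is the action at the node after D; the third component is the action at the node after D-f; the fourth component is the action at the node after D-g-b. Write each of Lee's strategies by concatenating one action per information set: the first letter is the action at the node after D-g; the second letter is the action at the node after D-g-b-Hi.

Row for U/f/Out/Lo (columns dr, dt, br, bt): (5,3) (5,3) (5,3) (5,3).
Under U/f/Out/Lo, Kai's choice at the node after D and at the node after D-f and at the node after D-g-b can never be reached regardless of what Lee does, so varying those choices leaves every outcome unchanged.
Holding the reachable choices fixed and varying the unreachable ones freely already gives 3 × 2 × 2 = 12 equivalent strategies.
No other strategy reproduces this row, so those 12 are the full class: U/g/Out/Hi, U/g/Out/Lo, U/g/Stay/Hi, U/g/Stay/Lo, U/f/Out/Hi, U/f/Out/Lo, U/f/Stay/Hi, U/f/Stay/Lo, U/h/Out/Hi, U/h/Out/Lo, U/h/Stay/Hi, U/h/Stay/Lo.

12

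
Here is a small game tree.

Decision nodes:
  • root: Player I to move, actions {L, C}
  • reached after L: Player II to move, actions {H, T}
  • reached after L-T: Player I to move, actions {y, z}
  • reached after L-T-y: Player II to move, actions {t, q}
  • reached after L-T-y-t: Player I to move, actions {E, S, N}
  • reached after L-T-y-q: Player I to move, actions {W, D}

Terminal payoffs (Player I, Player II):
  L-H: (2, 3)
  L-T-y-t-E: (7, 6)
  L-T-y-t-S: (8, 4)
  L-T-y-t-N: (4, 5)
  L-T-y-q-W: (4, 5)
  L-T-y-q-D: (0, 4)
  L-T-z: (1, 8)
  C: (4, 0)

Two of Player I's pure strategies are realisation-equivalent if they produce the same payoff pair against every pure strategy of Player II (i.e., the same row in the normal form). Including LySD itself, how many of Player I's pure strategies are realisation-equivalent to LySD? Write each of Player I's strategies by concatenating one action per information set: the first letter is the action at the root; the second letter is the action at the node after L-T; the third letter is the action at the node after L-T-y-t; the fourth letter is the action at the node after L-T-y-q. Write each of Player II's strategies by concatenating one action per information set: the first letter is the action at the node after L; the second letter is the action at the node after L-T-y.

Row for LySD (columns Ht, Hq, Tt, Tq): (2,3) (2,3) (8,4) (0,4).
Every one of Player I's information sets is on the play path for some reply by Player II when Player I follows LySD.
Changing the action at any of them therefore changes at least one column, so only LySD itself gives this row.

1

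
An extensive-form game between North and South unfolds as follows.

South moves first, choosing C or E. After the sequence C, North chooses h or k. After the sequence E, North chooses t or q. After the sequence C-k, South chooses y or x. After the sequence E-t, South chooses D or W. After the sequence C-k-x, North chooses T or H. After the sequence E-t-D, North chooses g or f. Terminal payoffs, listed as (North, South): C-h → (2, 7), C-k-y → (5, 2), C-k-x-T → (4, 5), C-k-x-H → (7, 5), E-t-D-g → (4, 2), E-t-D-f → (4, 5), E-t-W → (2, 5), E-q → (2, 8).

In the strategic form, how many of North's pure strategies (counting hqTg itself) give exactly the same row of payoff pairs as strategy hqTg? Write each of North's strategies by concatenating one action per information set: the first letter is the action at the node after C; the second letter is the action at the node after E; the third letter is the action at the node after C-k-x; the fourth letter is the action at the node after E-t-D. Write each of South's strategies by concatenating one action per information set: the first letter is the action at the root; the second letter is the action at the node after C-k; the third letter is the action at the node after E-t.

4

Row for hqTg (columns CyD, CyW, CxD, CxW, EyD, EyW, ExD, ExW): (2,7) (2,7) (2,7) (2,7) (2,8) (2,8) (2,8) (2,8).
Under hqTg, North's choice at the node after C-k-x and at the node after E-t-D can never be reached regardless of what South does, so varying those choices leaves every outcome unchanged.
Holding the reachable choices fixed and varying the unreachable ones freely already gives 2 × 2 = 4 equivalent strategies.
No other strategy reproduces this row, so those 4 are the full class: hqTg, hqTf, hqHg, hqHf.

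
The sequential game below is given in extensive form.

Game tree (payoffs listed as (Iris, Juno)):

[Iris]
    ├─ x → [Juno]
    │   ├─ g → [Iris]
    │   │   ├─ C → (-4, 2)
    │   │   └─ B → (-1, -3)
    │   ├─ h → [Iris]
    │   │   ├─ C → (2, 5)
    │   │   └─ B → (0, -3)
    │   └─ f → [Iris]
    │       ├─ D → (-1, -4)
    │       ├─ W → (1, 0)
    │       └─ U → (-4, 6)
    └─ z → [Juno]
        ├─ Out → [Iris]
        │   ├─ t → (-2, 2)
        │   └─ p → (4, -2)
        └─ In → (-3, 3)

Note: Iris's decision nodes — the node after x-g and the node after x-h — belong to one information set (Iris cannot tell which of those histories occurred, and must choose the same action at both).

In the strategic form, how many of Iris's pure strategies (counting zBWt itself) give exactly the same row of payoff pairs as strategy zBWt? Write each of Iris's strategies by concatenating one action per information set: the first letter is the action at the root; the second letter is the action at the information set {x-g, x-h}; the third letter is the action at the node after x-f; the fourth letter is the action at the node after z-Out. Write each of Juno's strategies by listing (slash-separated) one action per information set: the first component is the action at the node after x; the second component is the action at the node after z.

Row for zBWt (columns g/Out, g/In, h/Out, h/In, f/Out, f/In): (-2,2) (-3,3) (-2,2) (-3,3) (-2,2) (-3,3).
Under zBWt, Iris's choice at the information set {x-g, x-h} and at the node after x-f can never be reached regardless of what Juno does, so varying those choices leaves every outcome unchanged.
Holding the reachable choices fixed and varying the unreachable ones freely already gives 2 × 3 = 6 equivalent strategies.
No other strategy reproduces this row, so those 6 are the full class: zCDt, zCWt, zCUt, zBDt, zBWt, zBUt.

6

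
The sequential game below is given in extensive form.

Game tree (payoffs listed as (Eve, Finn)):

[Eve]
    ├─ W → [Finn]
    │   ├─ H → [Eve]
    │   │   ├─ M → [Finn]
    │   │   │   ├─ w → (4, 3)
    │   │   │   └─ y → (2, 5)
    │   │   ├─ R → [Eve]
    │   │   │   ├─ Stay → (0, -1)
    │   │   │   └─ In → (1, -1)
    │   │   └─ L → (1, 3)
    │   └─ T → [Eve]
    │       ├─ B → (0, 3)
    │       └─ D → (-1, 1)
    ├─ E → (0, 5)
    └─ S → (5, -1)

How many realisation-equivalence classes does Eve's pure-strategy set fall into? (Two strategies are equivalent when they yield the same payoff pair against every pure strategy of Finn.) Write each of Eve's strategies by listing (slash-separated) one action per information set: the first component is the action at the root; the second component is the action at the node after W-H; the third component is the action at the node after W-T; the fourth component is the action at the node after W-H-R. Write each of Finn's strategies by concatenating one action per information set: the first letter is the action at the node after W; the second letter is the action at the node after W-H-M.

Eve has 36 pure strategies: W/M/B/Stay, W/M/B/In, W/M/D/Stay, W/M/D/In, W/R/B/Stay, W/R/B/In, W/R/D/Stay, W/R/D/In, W/L/B/Stay, W/L/B/In, W/L/D/Stay, W/L/D/In, E/M/B/Stay, E/M/B/In, E/M/D/Stay, E/M/D/In, E/R/B/Stay, E/R/B/In, E/R/D/Stay, E/R/D/In, E/L/B/Stay, E/L/B/In, E/L/D/Stay, E/L/D/In, S/M/B/Stay, S/M/B/In, S/M/D/Stay, S/M/D/In, S/R/B/Stay, S/R/B/In, S/R/D/Stay, S/R/D/In, S/L/B/Stay, S/L/B/In, S/L/D/Stay, S/L/D/In. Columns: Hw, Hy, Tw, Ty.
{W/M/B/Stay, W/M/B/In} → row (4,3) (2,5) (0,3) (0,3)
{W/M/D/Stay, W/M/D/In} → row (4,3) (2,5) (-1,1) (-1,1)
{W/R/B/Stay} → row (0,-1) (0,-1) (0,3) (0,3)
{W/R/B/In} → row (1,-1) (1,-1) (0,3) (0,3)
{W/R/D/Stay} → row (0,-1) (0,-1) (-1,1) (-1,1)
{W/R/D/In} → row (1,-1) (1,-1) (-1,1) (-1,1)
{W/L/B/Stay, W/L/B/In} → row (1,3) (1,3) (0,3) (0,3)
{W/L/D/Stay, W/L/D/In} → row (1,3) (1,3) (-1,1) (-1,1)
{E/M/B/Stay, E/M/B/In, E/M/D/Stay, E/M/D/In, E/R/B/Stay, E/R/B/In, E/R/D/Stay, E/R/D/In, E/L/B/Stay, E/L/B/In, E/L/D/Stay, E/L/D/In} → row (0,5) (0,5) (0,5) (0,5)
{S/M/B/Stay, S/M/B/In, S/M/D/Stay, S/M/D/In, S/R/B/Stay, S/R/B/In, S/R/D/Stay, S/R/D/In, S/L/B/Stay, S/L/B/In, S/L/D/Stay, S/L/D/In} → row (5,-1) (5,-1) (5,-1) (5,-1)
That's 10 distinct rows out of 36 strategies.

10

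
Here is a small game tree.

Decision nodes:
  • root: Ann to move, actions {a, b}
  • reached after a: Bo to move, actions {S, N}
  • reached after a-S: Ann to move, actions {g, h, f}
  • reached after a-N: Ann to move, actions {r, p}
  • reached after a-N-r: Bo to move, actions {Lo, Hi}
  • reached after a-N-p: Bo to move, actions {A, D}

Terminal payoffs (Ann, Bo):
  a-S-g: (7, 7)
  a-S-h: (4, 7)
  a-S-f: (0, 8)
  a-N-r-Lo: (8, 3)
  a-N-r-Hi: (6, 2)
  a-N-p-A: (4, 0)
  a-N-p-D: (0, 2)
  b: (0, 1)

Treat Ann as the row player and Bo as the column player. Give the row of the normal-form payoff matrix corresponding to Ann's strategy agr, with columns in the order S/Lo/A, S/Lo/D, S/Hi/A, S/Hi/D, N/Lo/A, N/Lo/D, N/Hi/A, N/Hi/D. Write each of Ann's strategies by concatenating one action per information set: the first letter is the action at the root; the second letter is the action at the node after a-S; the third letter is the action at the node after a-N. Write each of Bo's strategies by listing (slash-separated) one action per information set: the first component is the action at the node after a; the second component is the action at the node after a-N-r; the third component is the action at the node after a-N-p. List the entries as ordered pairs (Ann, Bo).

vs S/Lo/A: Ann plays a → Bo plays S at [a] → Ann plays g at [a-S] → (7, 7)
vs S/Lo/D: Ann plays a → Bo plays S at [a] → Ann plays g at [a-S] → (7, 7)
vs S/Hi/A: Ann plays a → Bo plays S at [a] → Ann plays g at [a-S] → (7, 7)
vs S/Hi/D: Ann plays a → Bo plays S at [a] → Ann plays g at [a-S] → (7, 7)
vs N/Lo/A: Ann plays a → Bo plays N at [a] → Ann plays r at [a-N] → Bo plays Lo at [a-N-r] → (8, 3)
vs N/Lo/D: Ann plays a → Bo plays N at [a] → Ann plays r at [a-N] → Bo plays Lo at [a-N-r] → (8, 3)
vs N/Hi/A: Ann plays a → Bo plays N at [a] → Ann plays r at [a-N] → Bo plays Hi at [a-N-r] → (6, 2)
vs N/Hi/D: Ann plays a → Bo plays N at [a] → Ann plays r at [a-N] → Bo plays Hi at [a-N-r] → (6, 2)

(7,7) (7,7) (7,7) (7,7) (8,3) (8,3) (6,2) (6,2)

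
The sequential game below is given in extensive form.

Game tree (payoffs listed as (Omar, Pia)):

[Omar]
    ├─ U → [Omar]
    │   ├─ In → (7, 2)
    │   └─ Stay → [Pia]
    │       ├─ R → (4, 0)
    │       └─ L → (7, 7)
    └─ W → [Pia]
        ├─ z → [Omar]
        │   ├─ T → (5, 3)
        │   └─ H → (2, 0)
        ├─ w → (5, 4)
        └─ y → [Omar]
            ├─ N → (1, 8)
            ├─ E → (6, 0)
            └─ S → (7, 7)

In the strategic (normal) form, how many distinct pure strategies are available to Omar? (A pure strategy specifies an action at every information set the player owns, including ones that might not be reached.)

Omar owns the root with actions {U, W} — two choices.
Omar owns the node after U with actions {In, Stay} — two choices.
Omar owns the node after W-z with actions {T, H} — two choices.
Omar owns the node after W-y with actions {N, E, S} — three choices.
A pure strategy fixes one action at each information set independently, so the count is the product 2 × 2 × 2 × 3 = 24.

24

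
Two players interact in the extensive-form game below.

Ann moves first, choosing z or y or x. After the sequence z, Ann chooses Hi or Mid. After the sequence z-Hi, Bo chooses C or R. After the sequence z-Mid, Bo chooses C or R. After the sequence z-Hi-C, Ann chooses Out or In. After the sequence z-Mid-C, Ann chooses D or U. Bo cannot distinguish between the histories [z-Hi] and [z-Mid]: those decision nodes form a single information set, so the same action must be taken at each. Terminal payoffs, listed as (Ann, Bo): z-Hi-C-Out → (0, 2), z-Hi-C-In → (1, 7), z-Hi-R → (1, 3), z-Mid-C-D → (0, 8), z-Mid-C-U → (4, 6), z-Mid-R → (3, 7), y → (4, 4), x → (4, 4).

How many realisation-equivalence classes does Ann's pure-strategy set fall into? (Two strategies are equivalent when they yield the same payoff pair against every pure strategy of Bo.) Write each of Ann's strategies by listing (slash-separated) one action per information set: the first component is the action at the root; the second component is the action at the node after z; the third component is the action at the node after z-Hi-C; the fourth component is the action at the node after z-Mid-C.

Ann has 24 pure strategies: z/Hi/Out/D, z/Hi/Out/U, z/Hi/In/D, z/Hi/In/U, z/Mid/Out/D, z/Mid/Out/U, z/Mid/In/D, z/Mid/In/U, y/Hi/Out/D, y/Hi/Out/U, y/Hi/In/D, y/Hi/In/U, y/Mid/Out/D, y/Mid/Out/U, y/Mid/In/D, y/Mid/In/U, x/Hi/Out/D, x/Hi/Out/U, x/Hi/In/D, x/Hi/In/U, x/Mid/Out/D, x/Mid/Out/U, x/Mid/In/D, x/Mid/In/U. Columns: C, R.
{z/Hi/Out/D, z/Hi/Out/U} → row (0,2) (1,3)
{z/Hi/In/D, z/Hi/In/U} → row (1,7) (1,3)
{z/Mid/Out/D, z/Mid/In/D} → row (0,8) (3,7)
{z/Mid/Out/U, z/Mid/In/U} → row (4,6) (3,7)
{y/Hi/Out/D, y/Hi/Out/U, y/Hi/In/D, y/Hi/In/U, y/Mid/Out/D, y/Mid/Out/U, y/Mid/In/D, y/Mid/In/U, x/Hi/Out/D, x/Hi/Out/U, x/Hi/In/D, x/Hi/In/U, x/Mid/Out/D, x/Mid/Out/U, x/Mid/In/D, x/Mid/In/U} → row (4,4) (4,4)
That's 5 distinct rows out of 24 strategies.

5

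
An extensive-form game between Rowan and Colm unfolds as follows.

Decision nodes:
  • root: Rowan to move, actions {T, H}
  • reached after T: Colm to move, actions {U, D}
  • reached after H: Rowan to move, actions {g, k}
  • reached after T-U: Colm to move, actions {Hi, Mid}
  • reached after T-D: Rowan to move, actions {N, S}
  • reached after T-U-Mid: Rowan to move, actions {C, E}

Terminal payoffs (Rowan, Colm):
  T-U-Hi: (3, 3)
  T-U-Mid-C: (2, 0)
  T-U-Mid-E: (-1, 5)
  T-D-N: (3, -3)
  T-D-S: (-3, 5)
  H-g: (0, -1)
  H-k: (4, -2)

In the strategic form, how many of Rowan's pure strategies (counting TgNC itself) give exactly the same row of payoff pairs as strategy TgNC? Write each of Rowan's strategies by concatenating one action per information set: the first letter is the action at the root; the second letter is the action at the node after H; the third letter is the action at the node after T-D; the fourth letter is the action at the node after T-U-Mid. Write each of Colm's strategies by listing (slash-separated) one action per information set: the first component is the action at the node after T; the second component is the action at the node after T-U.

Row for TgNC (columns U/Hi, U/Mid, D/Hi, D/Mid): (3,3) (2,0) (3,-3) (3,-3).
Under TgNC, Rowan's choice at the node after H can never be reached regardless of what Colm does, so varying those choices leaves every outcome unchanged.
Holding the reachable choices fixed and varying the unreachable one freely already gives 2 equivalent strategies.
No other strategy reproduces this row, so those 2 are the full class: TgNC, TkNC.

2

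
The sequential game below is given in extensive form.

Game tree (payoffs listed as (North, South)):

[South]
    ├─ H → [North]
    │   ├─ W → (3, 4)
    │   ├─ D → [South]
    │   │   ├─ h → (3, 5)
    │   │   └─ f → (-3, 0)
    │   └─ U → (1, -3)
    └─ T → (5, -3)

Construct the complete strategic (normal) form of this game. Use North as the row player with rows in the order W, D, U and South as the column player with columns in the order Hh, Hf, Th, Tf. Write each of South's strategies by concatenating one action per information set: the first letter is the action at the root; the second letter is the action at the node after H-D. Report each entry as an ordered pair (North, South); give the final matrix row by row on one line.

W: (3,4) (3,4) (5,-3) (5,-3) | D: (3,5) (-3,0) (5,-3) (5,-3) | U: (1,-3) (1,-3) (5,-3) (5,-3)

Row W: Hh→(3,4), Hf→(3,4), Th→(5,-3), Tf→(5,-3)
Row D: Hh→(3,5), Hf→(-3,0), Th→(5,-3), Tf→(5,-3)
Row U: Hh→(1,-3), Hf→(1,-3), Th→(5,-3), Tf→(5,-3)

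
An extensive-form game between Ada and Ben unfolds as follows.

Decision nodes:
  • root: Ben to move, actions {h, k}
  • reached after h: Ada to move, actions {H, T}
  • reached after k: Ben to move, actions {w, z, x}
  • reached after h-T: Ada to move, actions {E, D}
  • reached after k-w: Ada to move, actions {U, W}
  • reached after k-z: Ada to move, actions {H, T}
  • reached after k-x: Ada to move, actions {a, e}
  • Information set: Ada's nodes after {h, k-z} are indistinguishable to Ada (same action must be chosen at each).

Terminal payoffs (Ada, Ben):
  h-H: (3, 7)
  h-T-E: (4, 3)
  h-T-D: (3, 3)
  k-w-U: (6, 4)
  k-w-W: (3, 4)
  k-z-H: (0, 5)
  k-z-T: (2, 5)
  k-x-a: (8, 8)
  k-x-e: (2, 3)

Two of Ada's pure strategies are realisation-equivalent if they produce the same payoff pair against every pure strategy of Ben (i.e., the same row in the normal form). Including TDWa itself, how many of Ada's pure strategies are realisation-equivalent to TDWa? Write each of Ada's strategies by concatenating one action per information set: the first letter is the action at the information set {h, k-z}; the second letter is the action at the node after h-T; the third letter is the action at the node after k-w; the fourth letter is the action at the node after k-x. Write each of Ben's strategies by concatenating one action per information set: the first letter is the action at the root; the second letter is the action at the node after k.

1

Row for TDWa (columns hw, hz, hx, kw, kz, kx): (3,3) (3,3) (3,3) (3,4) (2,5) (8,8).
Every one of Ada's information sets is on the play path for some reply by Ben when Ada follows TDWa.
Changing the action at any of them therefore changes at least one column, so only TDWa itself gives this row.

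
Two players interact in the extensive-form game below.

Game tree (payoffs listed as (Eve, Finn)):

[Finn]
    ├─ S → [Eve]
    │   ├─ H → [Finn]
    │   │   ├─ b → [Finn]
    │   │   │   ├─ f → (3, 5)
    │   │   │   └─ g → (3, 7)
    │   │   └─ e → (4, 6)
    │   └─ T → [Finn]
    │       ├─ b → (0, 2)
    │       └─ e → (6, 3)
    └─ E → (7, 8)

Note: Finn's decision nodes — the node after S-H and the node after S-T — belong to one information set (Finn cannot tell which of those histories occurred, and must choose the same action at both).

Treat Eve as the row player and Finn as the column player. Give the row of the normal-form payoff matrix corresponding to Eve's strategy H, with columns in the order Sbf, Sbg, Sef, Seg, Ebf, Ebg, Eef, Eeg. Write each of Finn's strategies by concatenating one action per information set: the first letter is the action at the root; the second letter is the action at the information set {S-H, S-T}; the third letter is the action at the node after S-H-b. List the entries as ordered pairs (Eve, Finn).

(3,5) (3,7) (4,6) (4,6) (7,8) (7,8) (7,8) (7,8)

vs Sbf: Finn plays S → Eve plays H at [S] → Finn plays b at [S-H] → Finn plays f at [S-H-b] → (3, 5)
vs Sbg: Finn plays S → Eve plays H at [S] → Finn plays b at [S-H] → Finn plays g at [S-H-b] → (3, 7)
vs Sef: Finn plays S → Eve plays H at [S] → Finn plays e at [S-H] → (4, 6)
vs Seg: Finn plays S → Eve plays H at [S] → Finn plays e at [S-H] → (4, 6)
vs Ebf: Finn plays E → (7, 8)
vs Ebg: Finn plays E → (7, 8)
vs Eef: Finn plays E → (7, 8)
vs Eeg: Finn plays E → (7, 8)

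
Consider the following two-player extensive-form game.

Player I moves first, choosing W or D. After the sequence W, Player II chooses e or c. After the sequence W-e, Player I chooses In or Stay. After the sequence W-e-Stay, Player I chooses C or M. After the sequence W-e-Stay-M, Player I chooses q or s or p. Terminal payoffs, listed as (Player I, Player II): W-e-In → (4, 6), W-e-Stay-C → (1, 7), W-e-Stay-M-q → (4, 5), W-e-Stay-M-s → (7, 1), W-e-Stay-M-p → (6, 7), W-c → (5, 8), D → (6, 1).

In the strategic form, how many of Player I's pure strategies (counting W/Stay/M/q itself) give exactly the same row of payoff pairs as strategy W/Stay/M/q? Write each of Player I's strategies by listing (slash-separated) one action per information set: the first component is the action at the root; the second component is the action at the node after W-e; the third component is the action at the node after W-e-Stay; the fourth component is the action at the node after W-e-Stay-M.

1

Row for W/Stay/M/q (columns e, c): (4,5) (5,8).
Every one of Player I's information sets is on the play path for some reply by Player II when Player I follows W/Stay/M/q.
Changing the action at any of them therefore changes at least one column, so only W/Stay/M/q itself gives this row.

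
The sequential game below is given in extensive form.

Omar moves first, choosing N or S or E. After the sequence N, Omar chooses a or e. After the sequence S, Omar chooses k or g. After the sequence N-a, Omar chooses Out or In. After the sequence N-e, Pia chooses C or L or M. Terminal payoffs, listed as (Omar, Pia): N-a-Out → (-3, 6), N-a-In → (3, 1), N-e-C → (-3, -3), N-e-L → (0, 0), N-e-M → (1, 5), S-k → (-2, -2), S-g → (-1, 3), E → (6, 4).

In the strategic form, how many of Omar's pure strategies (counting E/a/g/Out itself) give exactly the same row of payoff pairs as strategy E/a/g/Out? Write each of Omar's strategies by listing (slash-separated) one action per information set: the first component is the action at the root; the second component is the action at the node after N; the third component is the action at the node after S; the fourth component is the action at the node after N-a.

8

Row for E/a/g/Out (columns C, L, M): (6,4) (6,4) (6,4).
Under E/a/g/Out, Omar's choice at the node after N and at the node after S and at the node after N-a can never be reached regardless of what Pia does, so varying those choices leaves every outcome unchanged.
Holding the reachable choices fixed and varying the unreachable ones freely already gives 2 × 2 × 2 = 8 equivalent strategies.
No other strategy reproduces this row, so those 8 are the full class: E/a/k/Out, E/a/k/In, E/a/g/Out, E/a/g/In, E/e/k/Out, E/e/k/In, E/e/g/Out, E/e/g/In.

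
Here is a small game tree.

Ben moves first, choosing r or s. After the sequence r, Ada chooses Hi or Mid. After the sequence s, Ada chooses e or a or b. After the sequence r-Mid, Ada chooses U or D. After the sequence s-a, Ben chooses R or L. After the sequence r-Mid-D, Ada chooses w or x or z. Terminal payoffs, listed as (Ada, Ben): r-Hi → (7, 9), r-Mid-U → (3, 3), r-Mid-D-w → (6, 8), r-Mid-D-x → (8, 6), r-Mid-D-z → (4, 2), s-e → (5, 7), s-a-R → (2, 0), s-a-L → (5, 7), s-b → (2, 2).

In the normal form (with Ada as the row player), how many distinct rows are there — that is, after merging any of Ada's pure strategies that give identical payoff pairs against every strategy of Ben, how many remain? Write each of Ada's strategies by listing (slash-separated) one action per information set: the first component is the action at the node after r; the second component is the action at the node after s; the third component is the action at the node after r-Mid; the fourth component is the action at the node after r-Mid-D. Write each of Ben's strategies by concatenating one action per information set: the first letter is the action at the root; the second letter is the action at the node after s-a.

Ada has 36 pure strategies: Hi/e/U/w, Hi/e/U/x, Hi/e/U/z, Hi/e/D/w, Hi/e/D/x, Hi/e/D/z, Hi/a/U/w, Hi/a/U/x, Hi/a/U/z, Hi/a/D/w, Hi/a/D/x, Hi/a/D/z, Hi/b/U/w, Hi/b/U/x, Hi/b/U/z, Hi/b/D/w, Hi/b/D/x, Hi/b/D/z, Mid/e/U/w, Mid/e/U/x, Mid/e/U/z, Mid/e/D/w, Mid/e/D/x, Mid/e/D/z, Mid/a/U/w, Mid/a/U/x, Mid/a/U/z, Mid/a/D/w, Mid/a/D/x, Mid/a/D/z, Mid/b/U/w, Mid/b/U/x, Mid/b/U/z, Mid/b/D/w, Mid/b/D/x, Mid/b/D/z. Columns: rR, rL, sR, sL.
{Hi/e/U/w, Hi/e/U/x, Hi/e/U/z, Hi/e/D/w, Hi/e/D/x, Hi/e/D/z} → row (7,9) (7,9) (5,7) (5,7)
{Hi/a/U/w, Hi/a/U/x, Hi/a/U/z, Hi/a/D/w, Hi/a/D/x, Hi/a/D/z} → row (7,9) (7,9) (2,0) (5,7)
{Hi/b/U/w, Hi/b/U/x, Hi/b/U/z, Hi/b/D/w, Hi/b/D/x, Hi/b/D/z} → row (7,9) (7,9) (2,2) (2,2)
{Mid/e/U/w, Mid/e/U/x, Mid/e/U/z} → row (3,3) (3,3) (5,7) (5,7)
{Mid/e/D/w} → row (6,8) (6,8) (5,7) (5,7)
{Mid/e/D/x} → row (8,6) (8,6) (5,7) (5,7)
{Mid/e/D/z} → row (4,2) (4,2) (5,7) (5,7)
{Mid/a/U/w, Mid/a/U/x, Mid/a/U/z} → row (3,3) (3,3) (2,0) (5,7)
{Mid/a/D/w} → row (6,8) (6,8) (2,0) (5,7)
{Mid/a/D/x} → row (8,6) (8,6) (2,0) (5,7)
{Mid/a/D/z} → row (4,2) (4,2) (2,0) (5,7)
{Mid/b/U/w, Mid/b/U/x, Mid/b/U/z} → row (3,3) (3,3) (2,2) (2,2)
{Mid/b/D/w} → row (6,8) (6,8) (2,2) (2,2)
{Mid/b/D/x} → row (8,6) (8,6) (2,2) (2,2)
{Mid/b/D/z} → row (4,2) (4,2) (2,2) (2,2)
That's 15 distinct rows out of 36 strategies.

15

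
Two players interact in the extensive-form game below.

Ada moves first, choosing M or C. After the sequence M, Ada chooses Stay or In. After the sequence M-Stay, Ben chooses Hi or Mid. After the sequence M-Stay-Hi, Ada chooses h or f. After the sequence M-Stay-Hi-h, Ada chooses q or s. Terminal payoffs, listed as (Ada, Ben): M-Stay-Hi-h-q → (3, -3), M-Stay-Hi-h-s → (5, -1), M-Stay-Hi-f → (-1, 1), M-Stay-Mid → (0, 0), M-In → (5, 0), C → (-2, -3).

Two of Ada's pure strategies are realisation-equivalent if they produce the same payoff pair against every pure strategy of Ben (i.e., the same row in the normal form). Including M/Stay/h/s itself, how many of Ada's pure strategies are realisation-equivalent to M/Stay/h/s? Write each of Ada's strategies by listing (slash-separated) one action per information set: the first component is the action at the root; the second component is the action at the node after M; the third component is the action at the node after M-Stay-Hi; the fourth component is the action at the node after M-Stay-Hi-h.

1

Row for M/Stay/h/s (columns Hi, Mid): (5,-1) (0,0).
Every one of Ada's information sets is on the play path for some reply by Ben when Ada follows M/Stay/h/s.
Changing the action at any of them therefore changes at least one column, so only M/Stay/h/s itself gives this row.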